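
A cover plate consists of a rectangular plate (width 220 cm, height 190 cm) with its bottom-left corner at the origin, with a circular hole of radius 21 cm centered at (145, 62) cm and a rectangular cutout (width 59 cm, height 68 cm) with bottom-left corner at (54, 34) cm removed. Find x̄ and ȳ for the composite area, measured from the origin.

x̄ = 111.59 cm, ȳ = 99.23 cm

plate: A = 220 × 190 = 41800.00, centroid at (110.00, 95.00).
hole 1: A = −π·21² = -1385.44, centroid at (145.00, 62.00).
hole 2: A = −(59 × 68) = -4012.00, centroid at (83.50, 68.00).
ΣA = 36402.56 cm²
ΣAx̄ = (41800.00)(110.00) + (-1385.44)(145.00) + (-4012.00)(83.50) = 4062108.86 cm³
ΣAȳ = (41800.00)(95.00) + (-1385.44)(62.00) + (-4012.00)(68.00) = 3612286.57 cm³
x̄ = 4062108.86 / 36402.56 = 111.59 cm
ȳ = 3612286.57 / 36402.56 = 99.23 cm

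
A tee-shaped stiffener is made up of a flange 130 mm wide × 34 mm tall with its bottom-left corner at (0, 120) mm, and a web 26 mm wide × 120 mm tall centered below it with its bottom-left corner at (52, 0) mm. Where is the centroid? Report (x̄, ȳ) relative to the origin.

x̄ = 65.00 mm, ȳ = 105.14 mm

web: A = 26 × 120 = 3120.00, centroid at (65.00, 60.00).
flange: A = 130 × 34 = 4420.00, centroid at (65.00, 137.00).
ΣA = 7540.00 mm²
ΣAx̄ = (3120.00)(65.00) + (4420.00)(65.00) = 490100.00 mm³
ΣAȳ = (3120.00)(60.00) + (4420.00)(137.00) = 792740.00 mm³
x̄ = 490100.00 / 7540.00 = 65.00 mm
ȳ = 792740.00 / 7540.00 = 105.14 mm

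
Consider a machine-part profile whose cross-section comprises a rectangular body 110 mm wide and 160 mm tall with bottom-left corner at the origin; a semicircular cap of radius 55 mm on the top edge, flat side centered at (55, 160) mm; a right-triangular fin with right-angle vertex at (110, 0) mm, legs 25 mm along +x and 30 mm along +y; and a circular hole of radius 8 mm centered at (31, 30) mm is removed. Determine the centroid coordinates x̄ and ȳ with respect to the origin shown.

Part | A | x̄ᵢ | ȳᵢ | A·x̄ᵢ | A·ȳᵢ
rectangular body | 17600.00 | 55.00 | 80.00 | 968000.00 | 1408000.00
semicircular top | 4751.66 | 55.00 | 183.34 | 261341.24 | 871182.09
triangular fin | 375.00 | 118.33 | 10.00 | 44375.00 | 3750.00
hole | -201.06 | 31.00 | 30.00 | -6232.92 | -6031.86
Σ | 22525.60 |  |  | 1267483.32 | 2276900.23
x̄ = 1267483.32 / 22525.60 = 56.27 mm
ȳ = 2276900.23 / 22525.60 = 101.08 mm

x̄ = 56.27 mm, ȳ = 101.08 mm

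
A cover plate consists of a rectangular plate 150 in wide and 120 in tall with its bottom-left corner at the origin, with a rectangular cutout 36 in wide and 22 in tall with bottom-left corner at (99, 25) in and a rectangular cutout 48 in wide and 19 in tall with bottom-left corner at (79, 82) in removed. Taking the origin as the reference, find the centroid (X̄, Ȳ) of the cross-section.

X̄ = 71.39 in, Ȳ = 59.40 in

Part | A | x̄ᵢ | ȳᵢ | A·x̄ᵢ | A·ȳᵢ
plate | 18000.00 | 75.00 | 60.00 | 1350000.00 | 1080000.00
hole 1 | -792.00 | 117.00 | 36.00 | -92664.00 | -28512.00
hole 2 | -912.00 | 103.00 | 91.50 | -93936.00 | -83448.00
Σ | 16296.00 |  |  | 1163400.00 | 968040.00
X̄ = 1163400.00 / 16296.00 = 71.39 in
Ȳ = 968040.00 / 16296.00 = 59.40 in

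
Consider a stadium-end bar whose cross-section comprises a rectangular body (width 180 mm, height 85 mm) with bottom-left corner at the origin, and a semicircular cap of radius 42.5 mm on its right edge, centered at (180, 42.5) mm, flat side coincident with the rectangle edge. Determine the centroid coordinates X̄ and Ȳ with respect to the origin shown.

X̄ = 106.90 mm, Ȳ = 42.50 mm

rectangular body: A = 180 × 85 = 15300.00, centroid at (90.00, 42.50).
semicircular end: A = ½π·42.5² = 2837.25, centroid at (198.04, 42.50).
ΣA = 18137.25 mm², ΣAX̄ = 1938882.24 mm³, ΣAȲ = 770833.16 mm³.
X̄ = 1938882.24/18137.25 = 106.90 mm; Ȳ = 770833.16/18137.25 = 42.50 mm.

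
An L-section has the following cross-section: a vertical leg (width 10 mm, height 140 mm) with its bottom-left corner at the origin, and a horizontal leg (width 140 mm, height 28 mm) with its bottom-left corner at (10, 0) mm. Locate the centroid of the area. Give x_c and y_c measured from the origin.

x_c = 60.26 mm, y_c = 28.74 mm

vertical leg: A = 10 × 140 = 1400.00, centroid at (5.00, 70.00).
horizontal leg: A = 140 × 28 = 3920.00, centroid at (80.00, 14.00).
ΣA = 5320.00 mm², ΣAx_c = 320600.00 mm³, ΣAy_c = 152880.00 mm³.
x_c = 320600.00/5320.00 = 60.26 mm; y_c = 152880.00/5320.00 = 28.74 mm.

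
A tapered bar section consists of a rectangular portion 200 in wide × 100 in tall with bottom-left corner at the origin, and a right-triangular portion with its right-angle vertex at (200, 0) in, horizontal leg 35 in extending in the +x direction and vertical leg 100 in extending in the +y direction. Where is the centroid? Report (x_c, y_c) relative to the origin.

rectangular portion: A = 200 × 100 = 20000.00, centroid at (100.00, 50.00).
triangular portion: A = ½·35·100 = 1750.00, centroid at (211.67, 33.33).
ΣA = 21750.00 in²
ΣAx_c = (20000.00)(100.00) + (1750.00)(211.67) = 2370416.67 in³
ΣAy_c = (20000.00)(50.00) + (1750.00)(33.33) = 1058333.33 in³
x_c = 2370416.67 / 21750.00 = 108.98 in
y_c = 1058333.33 / 21750.00 = 48.66 in

x_c = 108.98 in, y_c = 48.66 in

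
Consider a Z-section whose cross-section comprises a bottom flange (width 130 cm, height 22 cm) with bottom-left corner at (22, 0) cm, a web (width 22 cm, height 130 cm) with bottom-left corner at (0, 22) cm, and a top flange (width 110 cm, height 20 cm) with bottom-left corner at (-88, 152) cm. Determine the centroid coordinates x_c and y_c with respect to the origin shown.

x_c = 26.22 cm, y_c = 80.39 cm

bottom flange: A = 130 × 22 = 2860.00, centroid at (87.00, 11.00).
web: A = 22 × 130 = 2860.00, centroid at (11.00, 87.00).
top flange: A = 110 × 20 = 2200.00, centroid at (-33.00, 162.00).
ΣA = 7920.00 cm²
ΣAx_c = (2860.00)(87.00) + (2860.00)(11.00) + (2200.00)(-33.00) = 207680.00 cm³
ΣAy_c = (2860.00)(11.00) + (2860.00)(87.00) + (2200.00)(162.00) = 636680.00 cm³
x_c = 207680.00 / 7920.00 = 26.22 cm
y_c = 636680.00 / 7920.00 = 80.39 cm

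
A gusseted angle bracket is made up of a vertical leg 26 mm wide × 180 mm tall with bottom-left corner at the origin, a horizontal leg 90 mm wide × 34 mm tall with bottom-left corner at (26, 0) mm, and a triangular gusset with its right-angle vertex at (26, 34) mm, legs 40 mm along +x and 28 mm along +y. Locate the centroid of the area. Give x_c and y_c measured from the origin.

Part | A | x̄ᵢ | ȳᵢ | A·x̄ᵢ | A·ȳᵢ
vertical leg | 4680.00 | 13.00 | 90.00 | 60840.00 | 421200.00
horizontal leg | 3060.00 | 71.00 | 17.00 | 217260.00 | 52020.00
gusset | 560.00 | 39.33 | 43.33 | 22026.67 | 24266.67
Σ | 8300.00 |  |  | 300126.67 | 497486.67
x_c = 300126.67 / 8300.00 = 36.16 mm
y_c = 497486.67 / 8300.00 = 59.94 mm

x_c = 36.16 mm, y_c = 59.94 mm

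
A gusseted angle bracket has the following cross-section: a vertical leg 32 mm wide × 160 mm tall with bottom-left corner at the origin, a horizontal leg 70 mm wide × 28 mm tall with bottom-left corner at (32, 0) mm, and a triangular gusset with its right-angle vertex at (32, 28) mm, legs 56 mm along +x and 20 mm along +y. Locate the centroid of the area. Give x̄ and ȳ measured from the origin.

vertical leg: A = 32 × 160 = 5120.00, centroid at (16.00, 80.00).
horizontal leg: A = 70 × 28 = 1960.00, centroid at (67.00, 14.00).
gusset: A = ½·56·20 = 560.00, centroid at (50.67, 34.67).
ΣA = 7640.00 mm²
ΣAx̄ = (5120.00)(16.00) + (1960.00)(67.00) + (560.00)(50.67) = 241613.33 mm³
ΣAȳ = (5120.00)(80.00) + (1960.00)(14.00) + (560.00)(34.67) = 456453.33 mm³
x̄ = 241613.33 / 7640.00 = 31.62 mm
ȳ = 456453.33 / 7640.00 = 59.75 mm

x̄ = 31.62 mm, ȳ = 59.75 mm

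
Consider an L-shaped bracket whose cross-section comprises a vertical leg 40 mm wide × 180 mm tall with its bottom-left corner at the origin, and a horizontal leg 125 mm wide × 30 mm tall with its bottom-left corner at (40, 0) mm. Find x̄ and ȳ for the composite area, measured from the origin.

vertical leg: A = 40 × 180 = 7200.00, centroid at (20.00, 90.00).
horizontal leg: A = 125 × 30 = 3750.00, centroid at (102.50, 15.00).
ΣA = 10950.00 mm², ΣAx̄ = 528375.00 mm³, ΣAȳ = 704250.00 mm³.
x̄ = 528375.00/10950.00 = 48.25 mm; ȳ = 704250.00/10950.00 = 64.32 mm.

x̄ = 48.25 mm, ȳ = 64.32 mm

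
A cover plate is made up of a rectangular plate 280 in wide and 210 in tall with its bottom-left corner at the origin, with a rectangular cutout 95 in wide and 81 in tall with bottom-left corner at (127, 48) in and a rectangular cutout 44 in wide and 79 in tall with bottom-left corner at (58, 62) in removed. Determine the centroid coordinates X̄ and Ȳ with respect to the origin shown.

plate: A = 280 × 210 = 58800.00, centroid at (140.00, 105.00).
hole 1: A = −(95 × 81) = -7695.00, centroid at (174.50, 88.50).
hole 2: A = −(44 × 79) = -3476.00, centroid at (80.00, 101.50).
ΣA = 47629.00 in², ΣAX̄ = 6611142.50 in³, ΣAȲ = 5140178.50 in³.
X̄ = 6611142.50/47629.00 = 138.80 in; Ȳ = 5140178.50/47629.00 = 107.92 in.

X̄ = 138.80 in, Ȳ = 107.92 in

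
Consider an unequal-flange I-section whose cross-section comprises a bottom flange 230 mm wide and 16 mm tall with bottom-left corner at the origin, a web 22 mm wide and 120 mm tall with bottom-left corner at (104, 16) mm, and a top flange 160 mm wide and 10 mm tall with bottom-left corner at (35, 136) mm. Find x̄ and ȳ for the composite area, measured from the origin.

x̄ = 115.00 mm, ȳ = 57.54 mm

bottom flange: A = 230 × 16 = 3680.00, centroid at (115.00, 8.00).
web: A = 22 × 120 = 2640.00, centroid at (115.00, 76.00).
top flange: A = 160 × 10 = 1600.00, centroid at (115.00, 141.00).
ΣA = 7920.00 mm²
ΣAx̄ = (3680.00)(115.00) + (2640.00)(115.00) + (1600.00)(115.00) = 910800.00 mm³
ΣAȳ = (3680.00)(8.00) + (2640.00)(76.00) + (1600.00)(141.00) = 455680.00 mm³
x̄ = 910800.00 / 7920.00 = 115.00 mm
ȳ = 455680.00 / 7920.00 = 57.54 mm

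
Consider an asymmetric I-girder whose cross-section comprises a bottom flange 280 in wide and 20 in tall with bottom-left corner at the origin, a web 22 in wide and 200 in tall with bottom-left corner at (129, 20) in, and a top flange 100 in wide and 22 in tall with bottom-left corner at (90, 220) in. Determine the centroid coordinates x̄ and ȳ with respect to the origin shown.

Part | A | x̄ᵢ | ȳᵢ | A·x̄ᵢ | A·ȳᵢ
bottom flange | 5600.00 | 140.00 | 10.00 | 784000.00 | 56000.00
web | 4400.00 | 140.00 | 120.00 | 616000.00 | 528000.00
top flange | 2200.00 | 140.00 | 231.00 | 308000.00 | 508200.00
Σ | 12200.00 |  |  | 1708000.00 | 1092200.00
x̄ = 1708000.00 / 12200.00 = 140.00 in
ȳ = 1092200.00 / 12200.00 = 89.52 in

x̄ = 140.00 in, ȳ = 89.52 in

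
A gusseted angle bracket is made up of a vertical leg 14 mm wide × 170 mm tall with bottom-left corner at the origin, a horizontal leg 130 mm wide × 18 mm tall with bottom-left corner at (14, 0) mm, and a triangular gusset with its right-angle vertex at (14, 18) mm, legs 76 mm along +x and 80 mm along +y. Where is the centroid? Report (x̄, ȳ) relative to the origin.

x̄ = 41.38 mm, ȳ = 46.28 mm

Part | A | x̄ᵢ | ȳᵢ | A·x̄ᵢ | A·ȳᵢ
vertical leg | 2380.00 | 7.00 | 85.00 | 16660.00 | 202300.00
horizontal leg | 2340.00 | 79.00 | 9.00 | 184860.00 | 21060.00
gusset | 3040.00 | 39.33 | 44.67 | 119573.33 | 135786.67
Σ | 7760.00 |  |  | 321093.33 | 359146.67
x̄ = 321093.33 / 7760.00 = 41.38 mm
ȳ = 359146.67 / 7760.00 = 46.28 mm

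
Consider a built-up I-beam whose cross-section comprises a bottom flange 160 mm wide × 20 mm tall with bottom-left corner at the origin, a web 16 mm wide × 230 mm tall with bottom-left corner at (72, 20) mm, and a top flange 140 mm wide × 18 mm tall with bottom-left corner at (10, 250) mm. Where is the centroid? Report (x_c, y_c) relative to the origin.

Part | A | x̄ᵢ | ȳᵢ | A·x̄ᵢ | A·ȳᵢ
bottom flange | 3200.00 | 80.00 | 10.00 | 256000.00 | 32000.00
web | 3680.00 | 80.00 | 135.00 | 294400.00 | 496800.00
top flange | 2520.00 | 80.00 | 259.00 | 201600.00 | 652680.00
Σ | 9400.00 |  |  | 752000.00 | 1181480.00
x_c = 752000.00 / 9400.00 = 80.00 mm
y_c = 1181480.00 / 9400.00 = 125.69 mm

x_c = 80.00 mm, y_c = 125.69 mm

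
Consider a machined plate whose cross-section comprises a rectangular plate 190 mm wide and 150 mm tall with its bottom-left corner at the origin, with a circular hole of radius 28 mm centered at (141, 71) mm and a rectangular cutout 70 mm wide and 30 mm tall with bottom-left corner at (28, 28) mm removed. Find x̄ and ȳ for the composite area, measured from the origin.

x̄ = 93.07 mm, ȳ = 78.22 mm

plate: A = 190 × 150 = 28500.00, centroid at (95.00, 75.00).
hole 1: A = −π·28² = -2463.01, centroid at (141.00, 71.00).
hole 2: A = −(70 × 30) = -2100.00, centroid at (63.00, 43.00).
ΣA = 23936.99 mm²
ΣAx̄ = (28500.00)(95.00) + (-2463.01)(141.00) + (-2100.00)(63.00) = 2227915.78 mm³
ΣAȳ = (28500.00)(75.00) + (-2463.01)(71.00) + (-2100.00)(43.00) = 1872326.39 mm³
x̄ = 2227915.78 / 23936.99 = 93.07 mm
ȳ = 1872326.39 / 23936.99 = 78.22 mm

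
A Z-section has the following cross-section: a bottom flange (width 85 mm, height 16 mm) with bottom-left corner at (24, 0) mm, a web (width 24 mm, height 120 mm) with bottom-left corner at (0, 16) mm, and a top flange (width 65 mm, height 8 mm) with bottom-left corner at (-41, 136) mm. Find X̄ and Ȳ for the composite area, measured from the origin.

X̄ = 25.33 mm, Ȳ = 63.56 mm

Part | A | x̄ᵢ | ȳᵢ | A·x̄ᵢ | A·ȳᵢ
bottom flange | 1360.00 | 66.50 | 8.00 | 90440.00 | 10880.00
web | 2880.00 | 12.00 | 76.00 | 34560.00 | 218880.00
top flange | 520.00 | -8.50 | 140.00 | -4420.00 | 72800.00
Σ | 4760.00 |  |  | 120580.00 | 302560.00
X̄ = 120580.00 / 4760.00 = 25.33 mm
Ȳ = 302560.00 / 4760.00 = 63.56 mm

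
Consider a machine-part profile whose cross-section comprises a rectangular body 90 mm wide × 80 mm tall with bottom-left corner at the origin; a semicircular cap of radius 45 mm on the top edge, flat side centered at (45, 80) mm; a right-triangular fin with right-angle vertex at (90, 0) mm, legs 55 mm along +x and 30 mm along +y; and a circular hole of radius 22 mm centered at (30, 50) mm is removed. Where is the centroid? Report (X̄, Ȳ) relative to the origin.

X̄ = 52.75 mm, Ȳ = 55.28 mm

Part | A | x̄ᵢ | ȳᵢ | A·x̄ᵢ | A·ȳᵢ
rectangular body | 7200.00 | 45.00 | 40.00 | 324000.00 | 288000.00
semicircular top | 3180.86 | 45.00 | 99.10 | 143138.82 | 315219.00
triangular fin | 825.00 | 108.33 | 10.00 | 89375.00 | 8250.00
hole | -1520.53 | 30.00 | 50.00 | -45615.93 | -76026.54
Σ | 9685.33 |  |  | 510897.89 | 535442.46
X̄ = 510897.89 / 9685.33 = 52.75 mm
Ȳ = 535442.46 / 9685.33 = 55.28 mm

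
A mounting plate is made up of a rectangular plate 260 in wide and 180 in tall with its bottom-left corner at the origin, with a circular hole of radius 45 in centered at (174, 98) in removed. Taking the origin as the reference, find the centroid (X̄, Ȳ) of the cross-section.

X̄ = 123.08 in, Ȳ = 88.74 in

plate: A = 260 × 180 = 46800.00, centroid at (130.00, 90.00).
hole: A = −π·45² = -6361.73, centroid at (174.00, 98.00).
ΣA = 40438.27 in²
ΣAX̄ = (46800.00)(130.00) + (-6361.73)(174.00) = 4977059.83 in³
ΣAȲ = (46800.00)(90.00) + (-6361.73)(98.00) = 3588550.94 in³
X̄ = 4977059.83 / 40438.27 = 123.08 in
Ȳ = 3588550.94 / 40438.27 = 88.74 in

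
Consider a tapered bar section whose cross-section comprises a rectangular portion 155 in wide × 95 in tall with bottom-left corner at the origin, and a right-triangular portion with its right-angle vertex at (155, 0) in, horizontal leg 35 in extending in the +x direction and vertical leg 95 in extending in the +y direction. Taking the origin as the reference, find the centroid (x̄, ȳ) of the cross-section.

x̄ = 86.55 in, ȳ = 45.89 in

Part | A | x̄ᵢ | ȳᵢ | A·x̄ᵢ | A·ȳᵢ
rectangular portion | 14725.00 | 77.50 | 47.50 | 1141187.50 | 699437.50
triangular portion | 1662.50 | 166.67 | 31.67 | 277083.33 | 52645.83
Σ | 16387.50 |  |  | 1418270.83 | 752083.33
x̄ = 1418270.83 / 16387.50 = 86.55 in
ȳ = 752083.33 / 16387.50 = 45.89 in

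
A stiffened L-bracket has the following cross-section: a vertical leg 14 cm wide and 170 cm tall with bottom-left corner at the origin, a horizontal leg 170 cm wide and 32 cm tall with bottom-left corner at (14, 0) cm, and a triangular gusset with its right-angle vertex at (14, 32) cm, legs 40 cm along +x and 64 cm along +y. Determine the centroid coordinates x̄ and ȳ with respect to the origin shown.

Part | A | x̄ᵢ | ȳᵢ | A·x̄ᵢ | A·ȳᵢ
vertical leg | 2380.00 | 7.00 | 85.00 | 16660.00 | 202300.00
horizontal leg | 5440.00 | 99.00 | 16.00 | 538560.00 | 87040.00
gusset | 1280.00 | 27.33 | 53.33 | 34986.67 | 68266.67
Σ | 9100.00 |  |  | 590206.67 | 357606.67
x̄ = 590206.67 / 9100.00 = 64.86 cm
ȳ = 357606.67 / 9100.00 = 39.30 cm

x̄ = 64.86 cm, ȳ = 39.30 cm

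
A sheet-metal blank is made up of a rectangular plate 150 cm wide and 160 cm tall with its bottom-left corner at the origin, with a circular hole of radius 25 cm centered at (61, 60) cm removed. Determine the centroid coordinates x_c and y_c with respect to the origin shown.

plate: A = 150 × 160 = 24000.00, centroid at (75.00, 80.00).
hole: A = −π·25² = -1963.50, centroid at (61.00, 60.00).
ΣA = 22036.50 cm²
ΣAx_c = (24000.00)(75.00) + (-1963.50)(61.00) = 1680226.78 cm³
ΣAy_c = (24000.00)(80.00) + (-1963.50)(60.00) = 1802190.28 cm³
x_c = 1680226.78 / 22036.50 = 76.25 cm
y_c = 1802190.28 / 22036.50 = 81.78 cm

x_c = 76.25 cm, y_c = 81.78 cm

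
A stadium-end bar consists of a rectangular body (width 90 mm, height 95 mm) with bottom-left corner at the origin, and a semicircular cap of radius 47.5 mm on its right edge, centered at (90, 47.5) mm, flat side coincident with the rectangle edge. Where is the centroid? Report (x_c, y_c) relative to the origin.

Part | A | x̄ᵢ | ȳᵢ | A·x̄ᵢ | A·ȳᵢ
rectangular body | 8550.00 | 45.00 | 47.50 | 384750.00 | 406125.00
semicircular end | 3544.11 | 110.16 | 47.50 | 390417.75 | 168345.19
Σ | 12094.11 |  |  | 775167.75 | 574470.19
x_c = 775167.75 / 12094.11 = 64.09 mm
y_c = 574470.19 / 12094.11 = 47.50 mm

x_c = 64.09 mm, y_c = 47.50 mm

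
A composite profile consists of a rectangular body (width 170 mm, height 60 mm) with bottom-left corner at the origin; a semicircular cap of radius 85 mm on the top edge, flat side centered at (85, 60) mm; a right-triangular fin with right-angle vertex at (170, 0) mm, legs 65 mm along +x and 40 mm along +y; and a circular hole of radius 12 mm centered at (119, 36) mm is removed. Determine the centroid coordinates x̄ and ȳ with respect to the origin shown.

rectangular body: A = 170 × 60 = 10200.00, centroid at (85.00, 30.00).
semicircular top: A = ½π·85² = 11349.00, centroid at (85.00, 96.08).
triangular fin: A = ½·65·40 = 1300.00, centroid at (191.67, 13.33).
hole: A = −π·12² = -452.39, centroid at (119.00, 36.00).
ΣA = 22396.61 mm², ΣAx̄ = 2026997.63 mm³, ΣAȳ = 1397404.19 mm³.
x̄ = 2026997.63/22396.61 = 90.50 mm; ȳ = 1397404.19/22396.61 = 62.39 mm.

x̄ = 90.50 mm, ȳ = 62.39 mm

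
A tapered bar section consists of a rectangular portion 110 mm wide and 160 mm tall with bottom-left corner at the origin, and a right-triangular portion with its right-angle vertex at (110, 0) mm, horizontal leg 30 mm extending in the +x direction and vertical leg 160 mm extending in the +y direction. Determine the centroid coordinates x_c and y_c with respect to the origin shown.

x_c = 62.80 mm, y_c = 76.80 mm

rectangular portion: A = 110 × 160 = 17600.00, centroid at (55.00, 80.00).
triangular portion: A = ½·30·160 = 2400.00, centroid at (120.00, 53.33).
ΣA = 20000.00 mm², ΣAx_c = 1256000.00 mm³, ΣAy_c = 1536000.00 mm³.
x_c = 1256000.00/20000.00 = 62.80 mm; y_c = 1536000.00/20000.00 = 76.80 mm.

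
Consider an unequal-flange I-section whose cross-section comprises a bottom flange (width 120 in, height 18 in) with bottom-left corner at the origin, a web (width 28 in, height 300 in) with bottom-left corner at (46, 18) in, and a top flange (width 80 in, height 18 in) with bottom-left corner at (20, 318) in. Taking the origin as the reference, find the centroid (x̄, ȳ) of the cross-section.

Part | A | x̄ᵢ | ȳᵢ | A·x̄ᵢ | A·ȳᵢ
bottom flange | 2160.00 | 60.00 | 9.00 | 129600.00 | 19440.00
web | 8400.00 | 60.00 | 168.00 | 504000.00 | 1411200.00
top flange | 1440.00 | 60.00 | 327.00 | 86400.00 | 470880.00
Σ | 12000.00 |  |  | 720000.00 | 1901520.00
x̄ = 720000.00 / 12000.00 = 60.00 in
ȳ = 1901520.00 / 12000.00 = 158.46 in

x̄ = 60.00 in, ȳ = 158.46 in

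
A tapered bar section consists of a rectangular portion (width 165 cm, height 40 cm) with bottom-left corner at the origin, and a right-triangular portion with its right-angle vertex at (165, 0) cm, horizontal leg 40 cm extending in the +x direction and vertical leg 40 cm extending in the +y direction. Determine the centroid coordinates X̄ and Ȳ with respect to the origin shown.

X̄ = 92.86 cm, Ȳ = 19.28 cm

Part | A | x̄ᵢ | ȳᵢ | A·x̄ᵢ | A·ȳᵢ
rectangular portion | 6600.00 | 82.50 | 20.00 | 544500.00 | 132000.00
triangular portion | 800.00 | 178.33 | 13.33 | 142666.67 | 10666.67
Σ | 7400.00 |  |  | 687166.67 | 142666.67
X̄ = 687166.67 / 7400.00 = 92.86 cm
Ȳ = 142666.67 / 7400.00 = 19.28 cm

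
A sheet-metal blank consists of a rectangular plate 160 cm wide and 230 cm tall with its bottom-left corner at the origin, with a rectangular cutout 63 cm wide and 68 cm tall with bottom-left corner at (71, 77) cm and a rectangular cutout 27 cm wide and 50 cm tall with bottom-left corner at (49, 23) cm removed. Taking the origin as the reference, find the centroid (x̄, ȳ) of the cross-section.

x̄ = 77.67 cm, ȳ = 118.45 cm

plate: A = 160 × 230 = 36800.00, centroid at (80.00, 115.00).
hole 1: A = −(63 × 68) = -4284.00, centroid at (102.50, 111.00).
hole 2: A = −(27 × 50) = -1350.00, centroid at (62.50, 48.00).
ΣA = 31166.00 cm², ΣAx̄ = 2420515.00 cm³, ΣAȳ = 3691676.00 cm³.
x̄ = 2420515.00/31166.00 = 77.67 cm; ȳ = 3691676.00/31166.00 = 118.45 cm.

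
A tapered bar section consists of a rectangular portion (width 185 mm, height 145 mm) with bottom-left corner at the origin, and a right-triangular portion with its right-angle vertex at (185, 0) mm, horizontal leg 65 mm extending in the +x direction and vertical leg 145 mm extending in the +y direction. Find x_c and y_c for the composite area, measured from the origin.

x_c = 109.56 mm, y_c = 68.89 mm

rectangular portion: A = 185 × 145 = 26825.00, centroid at (92.50, 72.50).
triangular portion: A = ½·65·145 = 4712.50, centroid at (206.67, 48.33).
ΣA = 31537.50 mm², ΣAx_c = 3455229.17 mm³, ΣAy_c = 2172583.33 mm³.
x_c = 3455229.17/31537.50 = 109.56 mm; y_c = 2172583.33/31537.50 = 68.89 mm.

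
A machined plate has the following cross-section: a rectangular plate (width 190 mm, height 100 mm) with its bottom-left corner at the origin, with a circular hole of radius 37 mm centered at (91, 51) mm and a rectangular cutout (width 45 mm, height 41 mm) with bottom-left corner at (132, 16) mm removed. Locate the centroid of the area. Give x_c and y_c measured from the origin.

x_c = 87.80 mm, y_c = 51.60 mm

plate: A = 190 × 100 = 19000.00, centroid at (95.00, 50.00).
hole 1: A = −π·37² = -4300.84, centroid at (91.00, 51.00).
hole 2: A = −(45 × 41) = -1845.00, centroid at (154.50, 36.50).
ΣA = 12854.16 mm²
ΣAx_c = (19000.00)(95.00) + (-4300.84)(91.00) + (-1845.00)(154.50) = 1128571.03 mm³
ΣAy_c = (19000.00)(50.00) + (-4300.84)(51.00) + (-1845.00)(36.50) = 663314.64 mm³
x_c = 1128571.03 / 12854.16 = 87.80 mm
y_c = 663314.64 / 12854.16 = 51.60 mm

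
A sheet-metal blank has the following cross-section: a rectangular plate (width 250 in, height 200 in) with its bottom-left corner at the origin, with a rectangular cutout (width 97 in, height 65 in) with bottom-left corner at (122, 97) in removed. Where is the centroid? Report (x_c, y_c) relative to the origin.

x_c = 118.43 in, y_c = 95.74 in

plate: A = 250 × 200 = 50000.00, centroid at (125.00, 100.00).
hole: A = −(97 × 65) = -6305.00, centroid at (170.50, 129.50).
ΣA = 43695.00 in²
ΣAx_c = (50000.00)(125.00) + (-6305.00)(170.50) = 5174997.50 in³
ΣAy_c = (50000.00)(100.00) + (-6305.00)(129.50) = 4183502.50 in³
x_c = 5174997.50 / 43695.00 = 118.43 in
y_c = 4183502.50 / 43695.00 = 95.74 in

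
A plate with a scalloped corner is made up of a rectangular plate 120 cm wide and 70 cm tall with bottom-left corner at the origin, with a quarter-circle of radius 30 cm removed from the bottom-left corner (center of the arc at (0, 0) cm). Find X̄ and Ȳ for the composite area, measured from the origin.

X̄ = 64.34 cm, Ȳ = 37.05 cm

Part | A | x̄ᵢ | ȳᵢ | A·x̄ᵢ | A·ȳᵢ
plate | 8400.00 | 60.00 | 35.00 | 504000.00 | 294000.00
removed quarter-circle | -706.86 | 12.73 | 12.73 | -9000.00 | -9000.00
Σ | 7693.14 |  |  | 495000.00 | 285000.00
X̄ = 495000.00 / 7693.14 = 64.34 cm
Ȳ = 285000.00 / 7693.14 = 37.05 cm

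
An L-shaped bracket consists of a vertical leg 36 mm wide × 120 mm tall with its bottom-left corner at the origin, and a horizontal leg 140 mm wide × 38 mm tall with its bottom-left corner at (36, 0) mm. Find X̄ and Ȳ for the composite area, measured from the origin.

X̄ = 66.56 mm, Ȳ = 37.37 mm

Part | A | x̄ᵢ | ȳᵢ | A·x̄ᵢ | A·ȳᵢ
vertical leg | 4320.00 | 18.00 | 60.00 | 77760.00 | 259200.00
horizontal leg | 5320.00 | 106.00 | 19.00 | 563920.00 | 101080.00
Σ | 9640.00 |  |  | 641680.00 | 360280.00
X̄ = 641680.00 / 9640.00 = 66.56 mm
Ȳ = 360280.00 / 9640.00 = 37.37 mm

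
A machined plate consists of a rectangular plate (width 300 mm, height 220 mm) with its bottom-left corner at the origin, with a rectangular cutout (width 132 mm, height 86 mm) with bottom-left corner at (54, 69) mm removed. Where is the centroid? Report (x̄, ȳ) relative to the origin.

x̄ = 156.23 mm, ȳ = 109.58 mm

Part | A | x̄ᵢ | ȳᵢ | A·x̄ᵢ | A·ȳᵢ
plate | 66000.00 | 150.00 | 110.00 | 9900000.00 | 7260000.00
hole | -11352.00 | 120.00 | 112.00 | -1362240.00 | -1271424.00
Σ | 54648.00 |  |  | 8537760.00 | 5988576.00
x̄ = 8537760.00 / 54648.00 = 156.23 mm
ȳ = 5988576.00 / 54648.00 = 109.58 mm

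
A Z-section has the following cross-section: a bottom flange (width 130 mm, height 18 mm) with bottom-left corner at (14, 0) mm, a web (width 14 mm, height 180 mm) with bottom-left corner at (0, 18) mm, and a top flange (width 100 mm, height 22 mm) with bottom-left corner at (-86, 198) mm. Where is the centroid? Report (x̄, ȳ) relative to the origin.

x̄ = 17.46 mm, ȳ = 106.66 mm

bottom flange: A = 130 × 18 = 2340.00, centroid at (79.00, 9.00).
web: A = 14 × 180 = 2520.00, centroid at (7.00, 108.00).
top flange: A = 100 × 22 = 2200.00, centroid at (-36.00, 209.00).
ΣA = 7060.00 mm², ΣAx̄ = 123300.00 mm³, ΣAȳ = 753020.00 mm³.
x̄ = 123300.00/7060.00 = 17.46 mm; ȳ = 753020.00/7060.00 = 106.66 mm.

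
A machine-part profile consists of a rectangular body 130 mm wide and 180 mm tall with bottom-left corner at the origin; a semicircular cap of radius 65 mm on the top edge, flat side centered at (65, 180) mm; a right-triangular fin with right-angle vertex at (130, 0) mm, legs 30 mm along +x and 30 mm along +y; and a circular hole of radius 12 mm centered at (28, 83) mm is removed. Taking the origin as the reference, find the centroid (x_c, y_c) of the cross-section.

x_c = 66.68 mm, y_c = 114.89 mm

rectangular body: A = 130 × 180 = 23400.00, centroid at (65.00, 90.00).
semicircular top: A = ½π·65² = 6636.61, centroid at (65.00, 207.59).
triangular fin: A = ½·30·30 = 450.00, centroid at (140.00, 10.00).
hole: A = −π·12² = -452.39, centroid at (28.00, 83.00).
ΣA = 30034.23 mm²
ΣAx_c = (23400.00)(65.00) + (6636.61)(65.00) + (450.00)(140.00) + (-452.39)(28.00) = 2002713.04 mm³
ΣAy_c = (23400.00)(90.00) + (6636.61)(207.59) + (450.00)(10.00) + (-452.39)(83.00) = 3450625.62 mm³
x_c = 2002713.04 / 30034.23 = 66.68 mm
y_c = 3450625.62 / 30034.23 = 114.89 mm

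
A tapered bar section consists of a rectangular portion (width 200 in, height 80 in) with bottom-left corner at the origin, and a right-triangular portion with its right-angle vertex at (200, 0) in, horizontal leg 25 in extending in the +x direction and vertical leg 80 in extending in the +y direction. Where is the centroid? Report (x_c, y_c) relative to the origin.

Part | A | x̄ᵢ | ȳᵢ | A·x̄ᵢ | A·ȳᵢ
rectangular portion | 16000.00 | 100.00 | 40.00 | 1600000.00 | 640000.00
triangular portion | 1000.00 | 208.33 | 26.67 | 208333.33 | 26666.67
Σ | 17000.00 |  |  | 1808333.33 | 666666.67
x_c = 1808333.33 / 17000.00 = 106.37 in
y_c = 666666.67 / 17000.00 = 39.22 in

x_c = 106.37 in, y_c = 39.22 in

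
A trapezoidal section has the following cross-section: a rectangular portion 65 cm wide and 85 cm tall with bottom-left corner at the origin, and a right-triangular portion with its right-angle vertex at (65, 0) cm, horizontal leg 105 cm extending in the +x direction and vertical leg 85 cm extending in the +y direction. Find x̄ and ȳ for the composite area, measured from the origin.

rectangular portion: A = 65 × 85 = 5525.00, centroid at (32.50, 42.50).
triangular portion: A = ½·105·85 = 4462.50, centroid at (100.00, 28.33).
ΣA = 9987.50 cm², ΣAx̄ = 625812.50 cm³, ΣAȳ = 361250.00 cm³.
x̄ = 625812.50/9987.50 = 62.66 cm; ȳ = 361250.00/9987.50 = 36.17 cm.

x̄ = 62.66 cm, ȳ = 36.17 cm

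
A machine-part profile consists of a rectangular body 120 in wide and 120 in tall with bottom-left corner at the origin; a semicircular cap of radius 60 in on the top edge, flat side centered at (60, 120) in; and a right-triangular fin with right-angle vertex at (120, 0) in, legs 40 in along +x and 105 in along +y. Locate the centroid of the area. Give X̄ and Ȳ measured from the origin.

rectangular body: A = 120 × 120 = 14400.00, centroid at (60.00, 60.00).
semicircular top: A = ½π·60² = 5654.87, centroid at (60.00, 145.46).
triangular fin: A = ½·40·105 = 2100.00, centroid at (133.33, 35.00).
ΣA = 22154.87 in²
ΣAX̄ = (14400.00)(60.00) + (5654.87)(60.00) + (2100.00)(133.33) = 1483292.01 in³
ΣAȲ = (14400.00)(60.00) + (5654.87)(145.46) + (2100.00)(35.00) = 1760084.01 in³
X̄ = 1483292.01 / 22154.87 = 66.95 in
Ȳ = 1760084.01 / 22154.87 = 79.44 in

X̄ = 66.95 in, Ȳ = 79.44 in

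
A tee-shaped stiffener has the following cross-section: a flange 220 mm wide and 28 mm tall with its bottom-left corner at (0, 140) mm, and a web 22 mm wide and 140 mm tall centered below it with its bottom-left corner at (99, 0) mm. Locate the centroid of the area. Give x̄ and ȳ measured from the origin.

Part | A | x̄ᵢ | ȳᵢ | A·x̄ᵢ | A·ȳᵢ
web | 3080.00 | 110.00 | 70.00 | 338800.00 | 215600.00
flange | 6160.00 | 110.00 | 154.00 | 677600.00 | 948640.00
Σ | 9240.00 |  |  | 1016400.00 | 1164240.00
x̄ = 1016400.00 / 9240.00 = 110.00 mm
ȳ = 1164240.00 / 9240.00 = 126.00 mm

x̄ = 110.00 mm, ȳ = 126.00 mm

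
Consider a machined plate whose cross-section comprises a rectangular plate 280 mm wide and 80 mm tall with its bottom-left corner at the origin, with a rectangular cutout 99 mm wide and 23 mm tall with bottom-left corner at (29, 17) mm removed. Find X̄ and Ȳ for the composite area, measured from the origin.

X̄ = 146.96 mm, Ȳ = 41.30 mm

plate: A = 280 × 80 = 22400.00, centroid at (140.00, 40.00).
hole: A = −(99 × 23) = -2277.00, centroid at (78.50, 28.50).
ΣA = 20123.00 mm²
ΣAX̄ = (22400.00)(140.00) + (-2277.00)(78.50) = 2957255.50 mm³
ΣAȲ = (22400.00)(40.00) + (-2277.00)(28.50) = 831105.50 mm³
X̄ = 2957255.50 / 20123.00 = 146.96 mm
Ȳ = 831105.50 / 20123.00 = 41.30 mm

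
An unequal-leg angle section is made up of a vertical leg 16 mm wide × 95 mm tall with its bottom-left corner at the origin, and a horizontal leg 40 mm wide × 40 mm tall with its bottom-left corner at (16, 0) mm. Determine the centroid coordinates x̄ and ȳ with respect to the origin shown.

vertical leg: A = 16 × 95 = 1520.00, centroid at (8.00, 47.50).
horizontal leg: A = 40 × 40 = 1600.00, centroid at (36.00, 20.00).
ΣA = 3120.00 mm²
ΣAx̄ = (1520.00)(8.00) + (1600.00)(36.00) = 69760.00 mm³
ΣAȳ = (1520.00)(47.50) + (1600.00)(20.00) = 104200.00 mm³
x̄ = 69760.00 / 3120.00 = 22.36 mm
ȳ = 104200.00 / 3120.00 = 33.40 mm

x̄ = 22.36 mm, ȳ = 33.40 mm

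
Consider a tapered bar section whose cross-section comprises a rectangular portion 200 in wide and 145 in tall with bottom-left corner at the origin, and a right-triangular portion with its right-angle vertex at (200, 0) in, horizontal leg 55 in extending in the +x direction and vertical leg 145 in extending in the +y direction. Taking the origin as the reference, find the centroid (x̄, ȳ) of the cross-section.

x̄ = 114.30 in, ȳ = 69.58 in

rectangular portion: A = 200 × 145 = 29000.00, centroid at (100.00, 72.50).
triangular portion: A = ½·55·145 = 3987.50, centroid at (218.33, 48.33).
ΣA = 32987.50 in², ΣAx̄ = 3770604.17 in³, ΣAȳ = 2295229.17 in³.
x̄ = 3770604.17/32987.50 = 114.30 in; ȳ = 2295229.17/32987.50 = 69.58 in.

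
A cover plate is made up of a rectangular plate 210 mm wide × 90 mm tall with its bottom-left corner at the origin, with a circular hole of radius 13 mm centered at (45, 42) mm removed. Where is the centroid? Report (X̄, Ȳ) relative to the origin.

X̄ = 106.73 mm, Ȳ = 45.09 mm

plate: A = 210 × 90 = 18900.00, centroid at (105.00, 45.00).
hole: A = −π·13² = -530.93, centroid at (45.00, 42.00).
ΣA = 18369.07 mm²
ΣAX̄ = (18900.00)(105.00) + (-530.93)(45.00) = 1960608.19 mm³
ΣAȲ = (18900.00)(45.00) + (-530.93)(42.00) = 828200.98 mm³
X̄ = 1960608.19 / 18369.07 = 106.73 mm
Ȳ = 828200.98 / 18369.07 = 45.09 mm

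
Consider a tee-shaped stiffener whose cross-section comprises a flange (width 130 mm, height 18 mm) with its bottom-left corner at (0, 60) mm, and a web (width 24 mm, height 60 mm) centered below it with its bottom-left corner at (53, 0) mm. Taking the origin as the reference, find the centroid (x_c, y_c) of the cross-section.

x_c = 65.00 mm, y_c = 54.14 mm

web: A = 24 × 60 = 1440.00, centroid at (65.00, 30.00).
flange: A = 130 × 18 = 2340.00, centroid at (65.00, 69.00).
ΣA = 3780.00 mm²
ΣAx_c = (1440.00)(65.00) + (2340.00)(65.00) = 245700.00 mm³
ΣAy_c = (1440.00)(30.00) + (2340.00)(69.00) = 204660.00 mm³
x_c = 245700.00 / 3780.00 = 65.00 mm
y_c = 204660.00 / 3780.00 = 54.14 mm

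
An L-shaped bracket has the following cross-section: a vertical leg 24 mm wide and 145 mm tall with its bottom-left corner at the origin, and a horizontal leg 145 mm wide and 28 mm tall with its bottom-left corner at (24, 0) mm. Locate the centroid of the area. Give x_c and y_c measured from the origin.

vertical leg: A = 24 × 145 = 3480.00, centroid at (12.00, 72.50).
horizontal leg: A = 145 × 28 = 4060.00, centroid at (96.50, 14.00).
ΣA = 7540.00 mm²
ΣAx_c = (3480.00)(12.00) + (4060.00)(96.50) = 433550.00 mm³
ΣAy_c = (3480.00)(72.50) + (4060.00)(14.00) = 309140.00 mm³
x_c = 433550.00 / 7540.00 = 57.50 mm
y_c = 309140.00 / 7540.00 = 41.00 mm

x_c = 57.50 mm, y_c = 41.00 mm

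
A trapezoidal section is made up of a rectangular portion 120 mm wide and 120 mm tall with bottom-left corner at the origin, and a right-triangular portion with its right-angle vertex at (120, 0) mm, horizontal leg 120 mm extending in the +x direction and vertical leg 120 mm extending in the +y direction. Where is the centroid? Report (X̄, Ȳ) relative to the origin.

rectangular portion: A = 120 × 120 = 14400.00, centroid at (60.00, 60.00).
triangular portion: A = ½·120·120 = 7200.00, centroid at (160.00, 40.00).
ΣA = 21600.00 mm², ΣAX̄ = 2016000.00 mm³, ΣAȲ = 1152000.00 mm³.
X̄ = 2016000.00/21600.00 = 93.33 mm; Ȳ = 1152000.00/21600.00 = 53.33 mm.

X̄ = 93.33 mm, Ȳ = 53.33 mm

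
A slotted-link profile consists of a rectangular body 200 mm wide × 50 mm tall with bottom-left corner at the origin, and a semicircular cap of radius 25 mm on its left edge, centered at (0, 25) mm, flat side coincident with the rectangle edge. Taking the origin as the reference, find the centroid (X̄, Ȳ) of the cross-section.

X̄ = 90.11 mm, Ȳ = 25.00 mm

rectangular body: A = 200 × 50 = 10000.00, centroid at (100.00, 25.00).
semicircular end: A = ½π·25² = 981.75, centroid at (-10.61, 25.00).
ΣA = 10981.75 mm², ΣAX̄ = 989583.33 mm³, ΣAȲ = 274543.69 mm³.
X̄ = 989583.33/10981.75 = 90.11 mm; Ȳ = 274543.69/10981.75 = 25.00 mm.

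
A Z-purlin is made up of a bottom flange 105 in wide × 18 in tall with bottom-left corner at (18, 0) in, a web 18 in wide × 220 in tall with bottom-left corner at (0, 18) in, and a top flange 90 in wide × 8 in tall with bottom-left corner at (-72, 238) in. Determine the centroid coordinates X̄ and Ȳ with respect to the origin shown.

bottom flange: A = 105 × 18 = 1890.00, centroid at (70.50, 9.00).
web: A = 18 × 220 = 3960.00, centroid at (9.00, 128.00).
top flange: A = 90 × 8 = 720.00, centroid at (-27.00, 242.00).
ΣA = 6570.00 in², ΣAX̄ = 149445.00 in³, ΣAȲ = 698130.00 in³.
X̄ = 149445.00/6570.00 = 22.75 in; Ȳ = 698130.00/6570.00 = 106.26 in.

X̄ = 22.75 in, Ȳ = 106.26 in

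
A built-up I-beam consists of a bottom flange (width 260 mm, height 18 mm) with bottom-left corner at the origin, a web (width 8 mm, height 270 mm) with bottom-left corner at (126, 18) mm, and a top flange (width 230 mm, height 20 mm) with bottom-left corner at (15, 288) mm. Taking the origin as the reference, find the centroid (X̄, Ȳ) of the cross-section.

X̄ = 130.00 mm, Ȳ = 152.40 mm

bottom flange: A = 260 × 18 = 4680.00, centroid at (130.00, 9.00).
web: A = 8 × 270 = 2160.00, centroid at (130.00, 153.00).
top flange: A = 230 × 20 = 4600.00, centroid at (130.00, 298.00).
ΣA = 11440.00 mm², ΣAX̄ = 1487200.00 mm³, ΣAȲ = 1743400.00 mm³.
X̄ = 1487200.00/11440.00 = 130.00 mm; Ȳ = 1743400.00/11440.00 = 152.40 mm.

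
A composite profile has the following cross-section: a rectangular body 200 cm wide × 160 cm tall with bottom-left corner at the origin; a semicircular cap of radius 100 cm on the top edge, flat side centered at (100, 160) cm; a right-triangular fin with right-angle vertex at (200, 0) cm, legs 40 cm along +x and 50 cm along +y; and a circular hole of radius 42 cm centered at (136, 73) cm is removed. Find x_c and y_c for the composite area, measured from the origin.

x_c = 98.00 cm, y_c = 123.99 cm

Part | A | x̄ᵢ | ȳᵢ | A·x̄ᵢ | A·ȳᵢ
rectangular body | 32000.00 | 100.00 | 80.00 | 3200000.00 | 2560000.00
semicircular top | 15707.96 | 100.00 | 202.44 | 1570796.33 | 3179940.79
triangular fin | 1000.00 | 213.33 | 16.67 | 213333.33 | 16666.67
hole | -5541.77 | 136.00 | 73.00 | -753680.64 | -404549.17
Σ | 43166.19 |  |  | 4230449.02 | 5352058.29
x_c = 4230449.02 / 43166.19 = 98.00 cm
y_c = 5352058.29 / 43166.19 = 123.99 cm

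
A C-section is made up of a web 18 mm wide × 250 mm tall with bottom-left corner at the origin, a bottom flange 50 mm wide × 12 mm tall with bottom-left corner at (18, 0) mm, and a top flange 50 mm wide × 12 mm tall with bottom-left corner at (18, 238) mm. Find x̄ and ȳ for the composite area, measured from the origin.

x̄ = 16.16 mm, ȳ = 125.00 mm

web: A = 18 × 250 = 4500.00, centroid at (9.00, 125.00).
bottom flange: A = 50 × 12 = 600.00, centroid at (43.00, 6.00).
top flange: A = 50 × 12 = 600.00, centroid at (43.00, 244.00).
ΣA = 5700.00 mm², ΣAx̄ = 92100.00 mm³, ΣAȳ = 712500.00 mm³.
x̄ = 92100.00/5700.00 = 16.16 mm; ȳ = 712500.00/5700.00 = 125.00 mm.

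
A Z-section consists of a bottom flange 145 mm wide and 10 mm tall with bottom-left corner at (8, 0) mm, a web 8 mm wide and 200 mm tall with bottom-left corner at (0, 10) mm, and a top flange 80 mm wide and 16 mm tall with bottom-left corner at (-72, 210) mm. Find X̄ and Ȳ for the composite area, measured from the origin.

Part | A | x̄ᵢ | ȳᵢ | A·x̄ᵢ | A·ȳᵢ
bottom flange | 1450.00 | 80.50 | 5.00 | 116725.00 | 7250.00
web | 1600.00 | 4.00 | 110.00 | 6400.00 | 176000.00
top flange | 1280.00 | -32.00 | 218.00 | -40960.00 | 279040.00
Σ | 4330.00 |  |  | 82165.00 | 462290.00
X̄ = 82165.00 / 4330.00 = 18.98 mm
Ȳ = 462290.00 / 4330.00 = 106.76 mm

X̄ = 18.98 mm, Ȳ = 106.76 mm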